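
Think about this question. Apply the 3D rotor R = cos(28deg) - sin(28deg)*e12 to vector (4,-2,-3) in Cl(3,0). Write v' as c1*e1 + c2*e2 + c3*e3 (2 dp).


Rotor R = cos(28deg) - sin(28deg)*e12
Rotation angle theta = 2 * 28 = 56 degrees in the e12 plane (e1 -> e2).
The component perpendicular to the plane (e3) is invariant: v'_3 = v3 = -3.00
cos(56deg) = 0.5592, sin(56deg) = 0.8290
v'_1 = v1*cos(theta) - v2*sin(theta) = 4*0.5592 - (-2)*0.8290 = 3.89
v'_2 = v1*sin(theta) + v2*cos(theta) = 4*0.8290 + (-2)*0.5592 = 2.20
v' = 3.89*e1 + 2.20*e2 - 3.00*e3


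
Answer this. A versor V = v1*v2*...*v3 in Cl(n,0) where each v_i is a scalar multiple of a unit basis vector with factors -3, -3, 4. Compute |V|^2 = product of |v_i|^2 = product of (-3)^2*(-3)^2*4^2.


Each vector v_i has |v_i|^2 = s_i^2
Squared scales: (-3)^2 = 9, (-3)^2 = 9, 4^2 = 16
|V|^2 = 9 * 9 * 16
= 1296


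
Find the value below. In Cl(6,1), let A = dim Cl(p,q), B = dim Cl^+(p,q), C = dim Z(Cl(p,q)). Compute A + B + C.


n = 6 + 1 = 7
Total dim = 2^7 = 128
Even subalgebra dim = 2^6 = 64
n is odd, so center dim = 2
Sum = 128 + 64 + 2 = 194


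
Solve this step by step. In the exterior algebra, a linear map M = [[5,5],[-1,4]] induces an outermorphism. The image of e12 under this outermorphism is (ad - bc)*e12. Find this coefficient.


The outermorphism of a linear map f sends e1^e2 to f(e1)^f(e2).
f(e1) = 5*e1 - 1*e2
f(e2) = 5*e1 + 4*e2
f(e1) ^ f(e2) = (5*e1 - 1*e2) ^ (5*e1 + 4*e2)
= 5*4*e12 + (-1)*5*e21
= (20 - (-5))*e12
= 25*e12
Coefficient = 25


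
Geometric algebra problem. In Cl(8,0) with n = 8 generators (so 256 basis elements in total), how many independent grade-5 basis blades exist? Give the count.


Number of grade-k basis blades in Cl(p,q) with n = p + q is C(n, k).
n = 8 + 0 = 8
C(8, 5) = 8! / (5! * 3!)
= 40320 / (120 * 6)
= 56


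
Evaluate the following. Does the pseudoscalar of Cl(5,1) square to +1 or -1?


The pseudoscalar I = e1...e_n (product of all n generators) of Cl(p,q) satisfies I^2 = (-1)^(q + n(n-1)/2).
p = 5, q = 1, n = p + q = 6
n(n-1)/2 = 6 * 5 / 2 = 15
Exponent = q + n(n-1)/2 = 1 + 15 = 16
I^2 = (-1)^16 = +1


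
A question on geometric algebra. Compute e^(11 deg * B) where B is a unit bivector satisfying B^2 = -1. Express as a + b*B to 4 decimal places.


For a unit bivector B with B^2 = -1, the exponential series gives
e^(theta*B) = cos(theta) + sin(theta)*B (the GA analogue of Euler's formula).
theta = 11 degrees = 0.191986 rad
cos(11 deg) = 0.9816
sin(11 deg) = 0.1908
exp(theta*B) = 0.9816 + 0.1908*B


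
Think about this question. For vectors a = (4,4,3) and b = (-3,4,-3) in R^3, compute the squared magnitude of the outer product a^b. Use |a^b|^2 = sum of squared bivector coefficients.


a wedge b = (a1*b2 - a2*b1)*e12 + (a1*b3 - a3*b1)*e13 + (a2*b3 - a3*b2)*e23
e12 coeff: 4*4 - 4*(-3) = 16 - (-12) = 28
e13 coeff: 4*(-3) - 3*(-3) = -12 - (-9) = -3
e23 coeff: 4*(-3) - 3*4 = -12 - 12 = -24
|a wedge b|^2 = 28^2 + (-3)^2 + (-24)^2
= 784 + 9 + 576
= 1369


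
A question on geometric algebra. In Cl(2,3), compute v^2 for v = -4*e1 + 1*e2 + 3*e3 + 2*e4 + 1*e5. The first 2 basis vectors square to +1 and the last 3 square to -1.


v^2 = sum of c_i^2 * e_i^2
Positive signature terms (e_i^2 = +1): (-4)^2 + 1^2 = 17
Negative signature terms (e_j^2 = -1): 3^2 + 2^2 + 1^2 = 14
v^2 = 17 - 14 = 3


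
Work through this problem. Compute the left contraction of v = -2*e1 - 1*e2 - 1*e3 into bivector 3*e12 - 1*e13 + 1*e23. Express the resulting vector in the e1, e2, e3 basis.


Left contraction v _| B = <vB>_1 (grade-1 part of the geometric product vB).
Using e1_|e12 = e2, e2_|e12 = -e1, e1_|e13 = e3, e3_|e13 = -e1, e2_|e23 = e3, e3_|e23 = -e2:
e1 coeff: -v2*b12 - v3*b13 = -(-1)*(3) - (-1)*(-1) = 2
e2 coeff: v1*b12 - v3*b23 = (-2)*(3) - (-1)*(1) = -5
e3 coeff: v1*b13 + v2*b23 = (-2)*(-1) + (-1)*(1) = 1
v _| B = 2*e1 - 5*e2 + 1*e3


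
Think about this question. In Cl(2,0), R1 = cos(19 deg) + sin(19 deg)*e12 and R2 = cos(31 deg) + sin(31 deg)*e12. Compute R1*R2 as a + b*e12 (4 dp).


Same-plane rotors commute and their half-angles add:
R1*R2 = cos(a1 + a2) + sin(a1 + a2)*e12.
a1 + a2 = 19 + 31 = 50 deg
cos(50 deg) = 0.6428
sin(50 deg) = 0.7660
R1*R2 = 0.6428 + 0.7660*e12


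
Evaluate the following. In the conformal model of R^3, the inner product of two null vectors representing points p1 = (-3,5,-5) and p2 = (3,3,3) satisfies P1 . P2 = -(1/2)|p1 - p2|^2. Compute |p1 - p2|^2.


p1 - p2 = (-6, 2, -8)
|p1 - p2|^2 = (-6)^2 + 2^2 + (-8)^2
= 36 + 4 + 64
= 104


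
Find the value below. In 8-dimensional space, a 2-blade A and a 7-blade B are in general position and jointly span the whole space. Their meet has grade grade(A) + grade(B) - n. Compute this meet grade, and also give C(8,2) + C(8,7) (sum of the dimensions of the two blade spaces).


Meet grade = grade(A) + grade(B) - n
= 2 + 7 - 8 = 1
C(8,2) = 28
C(8,7) = 8
dim_A + dim_B = 28 + 8 = 36


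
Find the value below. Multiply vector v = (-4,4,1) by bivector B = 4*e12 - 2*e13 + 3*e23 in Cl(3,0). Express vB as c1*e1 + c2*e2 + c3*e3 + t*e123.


vB has grade-1 (vector) and grade-3 (trivector) parts: vB = (v _| B) + (v ^ B).
Vector part <vB>_1:
  e1: -v2*b12 - v3*b13 = -(4)*(4) - (1)*(-2) = -14
  e2: v1*b12 - v3*b23 = (-4)*(4) - (1)*(3) = -19
  e3: v1*b13 + v2*b23 = (-4)*(-2) + (4)*(3) = 20
Trivector part <vB>_3:
  e123: v1*b23 - v2*b13 + v3*b12 = (-4)*(3) - (4)*(-2) + (1)*(4) = 0
vB = -14*e1 - 19*e2 + 20*e3 + 0*e123


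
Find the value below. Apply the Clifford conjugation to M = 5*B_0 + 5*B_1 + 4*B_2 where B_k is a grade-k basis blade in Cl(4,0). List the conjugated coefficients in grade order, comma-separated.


Clifford conjugate sign for grade k: (-1)^(k(k+1)/2)
Grade 0: (-1)^(0*1/2) = (-1)^0 = 1, coeff 5 -> 5
Grade 1: (-1)^(1*2/2) = (-1)^1 = -1, coeff 5 -> -5
Grade 2: (-1)^(2*3/2) = (-1)^3 = -1, coeff 4 -> -4
Conjugated coefficients: 5, -5, -4


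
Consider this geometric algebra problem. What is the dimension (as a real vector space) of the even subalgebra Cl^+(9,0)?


Even subalgebra dimension = 2^(n-1)
n = 9 + 0 = 9
2^(9 - 1) = 2^8 = 256
Verification: sum of C(9,k) for even k = 1 + 36 + 126 + 84 + 9 = 256
Result = 256


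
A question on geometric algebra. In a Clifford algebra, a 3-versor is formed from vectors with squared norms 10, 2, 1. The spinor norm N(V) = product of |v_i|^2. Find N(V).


Spinor norm N(V) = |v1|^2 * |v2|^2 * ... * |v3|^2
= 10 * 2 * 1
Running product: 10, 20, 20
N(V) = 20


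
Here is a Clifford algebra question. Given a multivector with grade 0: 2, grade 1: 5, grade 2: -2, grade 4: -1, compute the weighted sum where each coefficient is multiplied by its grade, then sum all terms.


Grade-weighted sum = sum of grade_k * coefficient_k
0*2 = 0
1*5 = 5
2*(-2) = -4
4*(-1) = -4
Total = 0 + 5 + (-4) + (-4) = -3


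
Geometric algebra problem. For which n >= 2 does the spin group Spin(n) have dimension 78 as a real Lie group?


dim Spin(n) = dim so(n) = n(n-1)/2.
Solve n(n-1)/2 = 78, i.e. n^2 - n - 156 = 0.
Discriminant = 1 + 8*78 = 625
n = (1 + sqrt(625))/2 = (1 + 25)/2 = 13


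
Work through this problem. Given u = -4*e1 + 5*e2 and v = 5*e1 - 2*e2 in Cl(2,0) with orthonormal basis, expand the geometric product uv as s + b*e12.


Expand: (-4*e1 + 5*e2)(5*e1 - 2*e2)
= (-4)*5*e1e1 + (-4)*(-2)*e1e2 + 5*5*e2e1 + 5*(-2)*e2e2
Using e1^2 = e2^2 = 1, e2e1 = -e1e2:
Scalar part s = (-4)*5 + 5*(-2) = -20 + (-10) = -30
Bivector part b = (-4)*(-2) - 5*5 = 8 - 25 = -17
uv = -30 - 17*e12


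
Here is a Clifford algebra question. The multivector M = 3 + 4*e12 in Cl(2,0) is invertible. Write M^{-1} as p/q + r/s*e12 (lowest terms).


M = 3 + 4*e12, where e12^2 = -1.
Since M commutes with its reverse ~M = a - b*e12, M * ~M = a^2 - b^2*e12^2 = a^2 + b^2.
So M^{-1} = ~M / (a^2 + b^2) = (a - b*e12)/(a^2 + b^2).
a^2 + b^2 = 9 + 16 = 25
Scalar part = 3/25 = 3/25
Bivector coeff = -4/25 = -4/25
M^{-1} = 3/25 - 4/25*e12


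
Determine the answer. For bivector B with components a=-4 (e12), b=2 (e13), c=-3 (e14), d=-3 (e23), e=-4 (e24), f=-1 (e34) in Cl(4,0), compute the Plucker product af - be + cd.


Plucker relation: af - be + cd
a*f = (-4)*(-1) = 4
b*e = 2*(-4) = -8
c*d = (-3)*(-3) = 9
af - be + cd = 4 - (-8) + 9
= 21


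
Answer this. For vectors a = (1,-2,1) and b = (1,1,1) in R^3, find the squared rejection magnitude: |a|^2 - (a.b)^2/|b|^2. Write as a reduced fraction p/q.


|a|^2 = 1^2 + (-2)^2 + 1^2 = 6
|b|^2 = 1^2 + 1^2 + 1^2 = 3
a . b = 1*1 + (-2)*1 + 1*1 = 0
(a.b)^2 = 0^2 = 0
|rej|^2 = 6 - 0/3
= (18 - 0)/3
= 18/3
In lowest terms: 6/1


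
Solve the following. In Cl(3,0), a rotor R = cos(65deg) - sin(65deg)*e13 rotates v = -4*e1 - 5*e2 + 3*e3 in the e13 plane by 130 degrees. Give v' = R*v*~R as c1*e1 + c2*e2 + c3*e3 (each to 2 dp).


Rotor R = cos(65deg) - sin(65deg)*e13
Rotation angle theta = 2 * 65 = 130 degrees in the e13 plane (e1 -> e3).
The component perpendicular to the plane (e2) is invariant: v'_2 = v2 = -5.00
cos(130deg) = -0.6428, sin(130deg) = 0.7660
v'_1 = v1*cos(theta) - v3*sin(theta) = -4*(-0.6428) - 3*0.7660 = 0.27
v'_3 = v1*sin(theta) + v3*cos(theta) = -4*0.7660 + 3*(-0.6428) = -4.99
v' = 0.27*e1 - 5.00*e2 - 4.99*e3


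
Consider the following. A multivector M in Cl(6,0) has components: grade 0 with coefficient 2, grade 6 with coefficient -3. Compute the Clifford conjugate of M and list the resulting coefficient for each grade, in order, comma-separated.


Clifford conjugate sign for grade k: (-1)^(k(k+1)/2)
Grade 0: (-1)^(0*1/2) = (-1)^0 = 1, coeff 2 -> 2
Grade 6: (-1)^(6*7/2) = (-1)^21 = -1, coeff -3 -> 3
Conjugated coefficients: 2, 3


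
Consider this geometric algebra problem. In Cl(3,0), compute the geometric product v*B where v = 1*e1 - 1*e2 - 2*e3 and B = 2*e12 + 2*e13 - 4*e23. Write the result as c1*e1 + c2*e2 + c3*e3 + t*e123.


vB has grade-1 (vector) and grade-3 (trivector) parts: vB = (v _| B) + (v ^ B).
Vector part <vB>_1:
  e1: -v2*b12 - v3*b13 = -(-1)*(2) - (-2)*(2) = 6
  e2: v1*b12 - v3*b23 = (1)*(2) - (-2)*(-4) = -6
  e3: v1*b13 + v2*b23 = (1)*(2) + (-1)*(-4) = 6
Trivector part <vB>_3:
  e123: v1*b23 - v2*b13 + v3*b12 = (1)*(-4) - (-1)*(2) + (-2)*(2) = -6
vB = 6*e1 - 6*e2 + 6*e3 - 6*e123


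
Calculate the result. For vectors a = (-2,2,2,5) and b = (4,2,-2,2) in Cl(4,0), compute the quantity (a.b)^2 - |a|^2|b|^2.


a . b = (-2)*4 + 2*2 + 2*(-2) + 5*2
= -8 + 4 + (-4) + 10 = 2
|a|^2 = (-2)^2 + 2^2 + 2^2 + 5^2 = 37
|b|^2 = 4^2 + 2^2 + (-2)^2 + 2^2 = 28
(a.b)^2 = 2^2 = 4
|a|^2 * |b|^2 = 37 * 28 = 1036
Result = 4 - 1036 = -1032


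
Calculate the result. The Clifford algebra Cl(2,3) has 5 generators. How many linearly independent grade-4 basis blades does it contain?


Number of grade-k basis blades in Cl(p,q) with n = p + q is C(n, k).
n = 2 + 3 = 5
C(5, 4) = 5! / (4! * 1!)
= 120 / (24 * 1)
= 5


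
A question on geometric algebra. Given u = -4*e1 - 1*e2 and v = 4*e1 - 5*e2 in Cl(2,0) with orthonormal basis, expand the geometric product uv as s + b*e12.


Expand: (-4*e1 - 1*e2)(4*e1 - 5*e2)
= (-4)*4*e1e1 + (-4)*(-5)*e1e2 + (-1)*4*e2e1 + (-1)*(-5)*e2e2
Using e1^2 = e2^2 = 1, e2e1 = -e1e2:
Scalar part s = (-4)*4 + (-1)*(-5) = -16 + 5 = -11
Bivector part b = (-4)*(-5) - (-1)*4 = 20 - (-4) = 24
uv = -11 + 24*e12


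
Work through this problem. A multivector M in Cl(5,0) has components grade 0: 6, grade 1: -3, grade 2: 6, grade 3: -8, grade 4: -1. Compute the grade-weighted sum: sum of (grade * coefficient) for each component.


Grade-weighted sum = sum of grade_k * coefficient_k
0*6 = 0
1*(-3) = -3
2*6 = 12
3*(-8) = -24
4*(-1) = -4
Total = 0 + (-3) + 12 + (-24) + (-4) = -19


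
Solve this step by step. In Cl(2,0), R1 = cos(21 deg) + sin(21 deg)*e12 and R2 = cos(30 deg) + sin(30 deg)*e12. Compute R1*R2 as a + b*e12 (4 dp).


Same-plane rotors commute and their half-angles add:
R1*R2 = cos(a1 + a2) + sin(a1 + a2)*e12.
a1 + a2 = 21 + 30 = 51 deg
cos(51 deg) = 0.6293
sin(51 deg) = 0.7771
R1*R2 = 0.6293 + 0.7771*e12


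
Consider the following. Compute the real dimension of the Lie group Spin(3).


Spin(n) double-covers SO(n); both have Lie algebra so(n) of dimension n(n-1)/2.
n = 3
n(n-1) = 3 * 2 = 6
dim Spin(3) = 6/2 = 3


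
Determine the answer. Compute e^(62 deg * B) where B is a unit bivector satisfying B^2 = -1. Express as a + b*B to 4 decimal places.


For a unit bivector B with B^2 = -1, the exponential series gives
e^(theta*B) = cos(theta) + sin(theta)*B (the GA analogue of Euler's formula).
theta = 62 degrees = 1.082104 rad
cos(62 deg) = 0.4695
sin(62 deg) = 0.8829
exp(theta*B) = 0.4695 + 0.8829*B


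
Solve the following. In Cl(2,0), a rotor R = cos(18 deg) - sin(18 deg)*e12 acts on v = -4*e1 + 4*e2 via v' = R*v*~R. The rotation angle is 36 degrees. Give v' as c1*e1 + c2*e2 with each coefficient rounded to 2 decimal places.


Rotor R = cos(18deg) - sin(18deg)*e12
Rotation angle theta = 2 * 18 = 36 degrees
v' = R*v*~R rotates v by theta.
cos(36deg) = 0.8090, sin(36deg) = 0.5878
v'_1 = -4*cos(36deg) - 4*sin(36deg)
= -4*0.8090 - 4*0.5878
= -5.59
v'_2 = -4*sin(36deg) + 4*cos(36deg)
= -4*0.5878 + 4*0.8090
= 0.88
v' = -5.59*e1 + 0.88*e2


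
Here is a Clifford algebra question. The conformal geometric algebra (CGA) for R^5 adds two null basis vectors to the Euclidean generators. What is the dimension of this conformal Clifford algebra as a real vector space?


The conformal model of R^5 uses Cl(6,1): the 5 Euclidean generators plus two extra orthogonal generators e+ (e+^2 = +1) and e- (e-^2 = -1), from which the null vectors e0, einf are built.
Number of generators m = 5 + 2 = 7.
dim Cl(p,q) = 2^m = 2^7 = 128


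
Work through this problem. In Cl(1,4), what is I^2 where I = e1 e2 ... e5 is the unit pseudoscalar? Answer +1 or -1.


The pseudoscalar I = e1...e_n (product of all n generators) of Cl(p,q) satisfies I^2 = (-1)^(q + n(n-1)/2).
p = 1, q = 4, n = p + q = 5
n(n-1)/2 = 5 * 4 / 2 = 10
Exponent = q + n(n-1)/2 = 4 + 10 = 14
I^2 = (-1)^14 = +1


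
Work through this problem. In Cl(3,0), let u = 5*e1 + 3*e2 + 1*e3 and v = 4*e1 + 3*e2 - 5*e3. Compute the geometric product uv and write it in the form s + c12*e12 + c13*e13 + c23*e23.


In Cl(3,0): e_i^2 = 1, e_ie_j = -e_je_i for i != j.
Scalar part = u . v = 5*4 + 3*3 + 1*(-5)
= 20 + 9 + (-5) = 24
e12 coeff = 5*3 - 3*4 = 15 - 12 = 3
e13 coeff = 5*(-5) - 1*4 = -25 - 4 = -29
e23 coeff = 3*(-5) - 1*3 = -15 - 3 = -18
uv = 24 + 3*e12 - 29*e13 - 18*e23


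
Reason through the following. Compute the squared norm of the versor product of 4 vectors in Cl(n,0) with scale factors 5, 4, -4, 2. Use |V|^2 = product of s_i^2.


Each vector v_i has |v_i|^2 = s_i^2
Squared scales: 5^2 = 25, 4^2 = 16, (-4)^2 = 16, 2^2 = 4
|V|^2 = 25 * 16 * 16 * 4
= 25600


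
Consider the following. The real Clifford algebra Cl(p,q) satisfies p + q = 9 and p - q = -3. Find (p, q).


We need p + q = 9 and p - q = -3.
Adding: 2p = 9 + (-3) = 6, so p = 3.
Then q = 9 - 3 = 6.
(p, q) = (3, 6)


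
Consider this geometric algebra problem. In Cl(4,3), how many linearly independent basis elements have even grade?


Even subalgebra dimension = 2^(n-1)
n = 4 + 3 = 7
2^(7 - 1) = 2^6 = 64
Verification: sum of C(7,k) for even k = 1 + 21 + 35 + 7 = 64
Result = 64


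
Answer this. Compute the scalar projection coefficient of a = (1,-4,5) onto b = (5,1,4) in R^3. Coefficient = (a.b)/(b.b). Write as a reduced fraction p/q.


Projection coefficient = (a . b) / (b . b)
a . b = 1*5 + (-4)*1 + 5*4
= 5 + (-4) + 20 = 21
b . b = 5^2 + 1^2 + 4^2
= 25 + 1 + 16 = 42
Coefficient = 21/42
In lowest terms: 1/2


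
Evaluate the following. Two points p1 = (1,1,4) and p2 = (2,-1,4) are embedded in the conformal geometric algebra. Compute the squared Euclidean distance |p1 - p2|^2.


p1 - p2 = (-1, 2, 0)
|p1 - p2|^2 = (-1)^2 + 2^2 + 0^2
= 1 + 4 + 0
= 5


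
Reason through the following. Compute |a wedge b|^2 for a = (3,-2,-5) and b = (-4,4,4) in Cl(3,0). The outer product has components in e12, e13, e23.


a wedge b = (a1*b2 - a2*b1)*e12 + (a1*b3 - a3*b1)*e13 + (a2*b3 - a3*b2)*e23
e12 coeff: 3*4 - (-2)*(-4) = 12 - 8 = 4
e13 coeff: 3*4 - (-5)*(-4) = 12 - 20 = -8
e23 coeff: (-2)*4 - (-5)*4 = -8 - (-20) = 12
|a wedge b|^2 = 4^2 + (-8)^2 + 12^2
= 16 + 64 + 144
= 224


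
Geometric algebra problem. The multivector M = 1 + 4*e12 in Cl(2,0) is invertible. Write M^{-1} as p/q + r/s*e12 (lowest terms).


M = 1 + 4*e12, where e12^2 = -1.
Since M commutes with its reverse ~M = a - b*e12, M * ~M = a^2 - b^2*e12^2 = a^2 + b^2.
So M^{-1} = ~M / (a^2 + b^2) = (a - b*e12)/(a^2 + b^2).
a^2 + b^2 = 1 + 16 = 17
Scalar part = 1/17 = 1/17
Bivector coeff = -4/17 = -4/17
M^{-1} = 1/17 - 4/17*e12


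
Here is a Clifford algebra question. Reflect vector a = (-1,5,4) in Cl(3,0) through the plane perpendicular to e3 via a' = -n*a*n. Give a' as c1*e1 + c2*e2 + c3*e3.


Reflection formula: a' = -n*a*n, with n = e3 (unit vector, n^2 = 1).
For reflection through hyperplane perp to e3:
The component along e3 flips sign, others stay.
a = (-1, 5, 4)
a' = (-1, 5, -4)
a' = -1*e1 + 5*e2 - 4*e3


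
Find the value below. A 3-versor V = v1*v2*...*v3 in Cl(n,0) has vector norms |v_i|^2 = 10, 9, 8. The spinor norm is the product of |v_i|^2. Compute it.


Spinor norm N(V) = |v1|^2 * |v2|^2 * ... * |v3|^2
= 10 * 9 * 8
Running product: 10, 90, 720
N(V) = 720


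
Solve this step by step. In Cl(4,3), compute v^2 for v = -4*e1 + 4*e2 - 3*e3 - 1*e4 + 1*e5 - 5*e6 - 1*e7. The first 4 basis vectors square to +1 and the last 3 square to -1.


v^2 = sum of c_i^2 * e_i^2
Positive signature terms (e_i^2 = +1): (-4)^2 + 4^2 + (-3)^2 + (-1)^2 = 42
Negative signature terms (e_j^2 = -1): 1^2 + (-5)^2 + (-1)^2 = 27
v^2 = 42 - 27 = 15


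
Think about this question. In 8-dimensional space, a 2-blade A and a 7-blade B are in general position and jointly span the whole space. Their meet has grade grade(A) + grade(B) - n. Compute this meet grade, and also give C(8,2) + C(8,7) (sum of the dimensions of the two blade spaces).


Meet grade = grade(A) + grade(B) - n
= 2 + 7 - 8 = 1
C(8,2) = 28
C(8,7) = 8
dim_A + dim_B = 28 + 8 = 36


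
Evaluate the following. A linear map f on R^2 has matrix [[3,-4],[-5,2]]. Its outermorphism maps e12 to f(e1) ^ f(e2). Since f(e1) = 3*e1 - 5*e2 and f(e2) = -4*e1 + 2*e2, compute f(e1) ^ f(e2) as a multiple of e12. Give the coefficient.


The outermorphism of a linear map f sends e1^e2 to f(e1)^f(e2).
f(e1) = 3*e1 - 5*e2
f(e2) = -4*e1 + 2*e2
f(e1) ^ f(e2) = (3*e1 - 5*e2) ^ (-4*e1 + 2*e2)
= 3*2*e12 + (-5)*(-4)*e21
= (6 - 20)*e12
= -14*e12
Coefficient = -14


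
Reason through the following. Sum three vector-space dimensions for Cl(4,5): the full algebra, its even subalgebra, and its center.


n = 4 + 5 = 9
Total dim = 2^9 = 512
Even subalgebra dim = 2^8 = 256
n is odd, so center dim = 2
Sum = 512 + 256 + 2 = 770


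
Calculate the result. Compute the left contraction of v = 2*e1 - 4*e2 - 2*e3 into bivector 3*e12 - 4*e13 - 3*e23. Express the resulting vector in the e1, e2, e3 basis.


Left contraction v _| B = <vB>_1 (grade-1 part of the geometric product vB).
Using e1_|e12 = e2, e2_|e12 = -e1, e1_|e13 = e3, e3_|e13 = -e1, e2_|e23 = e3, e3_|e23 = -e2:
e1 coeff: -v2*b12 - v3*b13 = -(-4)*(3) - (-2)*(-4) = 4
e2 coeff: v1*b12 - v3*b23 = (2)*(3) - (-2)*(-3) = 0
e3 coeff: v1*b13 + v2*b23 = (2)*(-4) + (-4)*(-3) = 4
v _| B = 4*e1 + 0*e2 + 4*e3


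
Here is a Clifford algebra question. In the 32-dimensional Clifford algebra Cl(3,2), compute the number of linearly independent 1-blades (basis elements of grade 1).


Number of grade-k basis blades in Cl(p,q) with n = p + q is C(n, k).
n = 3 + 2 = 5
C(5, 1) = 5! / (1! * 4!)
= 120 / (1 * 24)
= 5


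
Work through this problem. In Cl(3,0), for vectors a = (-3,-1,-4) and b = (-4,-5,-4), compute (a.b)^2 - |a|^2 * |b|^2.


a . b = (-3)*(-4) + (-1)*(-5) + (-4)*(-4)
= 12 + 5 + 16 = 33
|a|^2 = (-3)^2 + (-1)^2 + (-4)^2 = 26
|b|^2 = (-4)^2 + (-5)^2 + (-4)^2 = 57
(a.b)^2 = 33^2 = 1089
|a|^2 * |b|^2 = 26 * 57 = 1482
Result = 1089 - 1482 = -393


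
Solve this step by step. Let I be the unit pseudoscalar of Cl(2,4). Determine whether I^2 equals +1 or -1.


The pseudoscalar I = e1...e_n (product of all n generators) of Cl(p,q) satisfies I^2 = (-1)^(q + n(n-1)/2).
p = 2, q = 4, n = p + q = 6
n(n-1)/2 = 6 * 5 / 2 = 15
Exponent = q + n(n-1)/2 = 4 + 15 = 19
I^2 = (-1)^19 = -1


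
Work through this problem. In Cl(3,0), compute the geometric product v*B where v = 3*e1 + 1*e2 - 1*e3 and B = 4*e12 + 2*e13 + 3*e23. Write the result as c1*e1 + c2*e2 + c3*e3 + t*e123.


vB has grade-1 (vector) and grade-3 (trivector) parts: vB = (v _| B) + (v ^ B).
Vector part <vB>_1:
  e1: -v2*b12 - v3*b13 = -(1)*(4) - (-1)*(2) = -2
  e2: v1*b12 - v3*b23 = (3)*(4) - (-1)*(3) = 15
  e3: v1*b13 + v2*b23 = (3)*(2) + (1)*(3) = 9
Trivector part <vB>_3:
  e123: v1*b23 - v2*b13 + v3*b12 = (3)*(3) - (1)*(2) + (-1)*(4) = 3
vB = -2*e1 + 15*e2 + 9*e3 + 3*e123


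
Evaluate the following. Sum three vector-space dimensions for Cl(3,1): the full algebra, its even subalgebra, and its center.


n = 3 + 1 = 4
Total dim = 2^4 = 16
Even subalgebra dim = 2^3 = 8
n is even, so center dim = 1
Sum = 16 + 8 + 1 = 25


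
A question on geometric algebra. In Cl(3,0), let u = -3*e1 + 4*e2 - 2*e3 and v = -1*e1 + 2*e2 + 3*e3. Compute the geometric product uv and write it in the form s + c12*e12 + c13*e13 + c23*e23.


In Cl(3,0): e_i^2 = 1, e_ie_j = -e_je_i for i != j.
Scalar part = u . v = (-3)*(-1) + 4*2 + (-2)*3
= 3 + 8 + (-6) = 5
e12 coeff = (-3)*2 - 4*(-1) = -6 - (-4) = -2
e13 coeff = (-3)*3 - (-2)*(-1) = -9 - 2 = -11
e23 coeff = 4*3 - (-2)*2 = 12 - (-4) = 16
uv = 5 - 2*e12 - 11*e13 + 16*e23


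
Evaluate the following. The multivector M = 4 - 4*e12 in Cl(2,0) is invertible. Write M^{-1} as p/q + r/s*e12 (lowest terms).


M = 4 - 4*e12, where e12^2 = -1.
Since M commutes with its reverse ~M = a - b*e12, M * ~M = a^2 - b^2*e12^2 = a^2 + b^2.
So M^{-1} = ~M / (a^2 + b^2) = (a - b*e12)/(a^2 + b^2).
a^2 + b^2 = 16 + 16 = 32
Scalar part = 4/32 = 1/8
Bivector coeff = 4/32 = 1/8
M^{-1} = 1/8 + 1/8*e12


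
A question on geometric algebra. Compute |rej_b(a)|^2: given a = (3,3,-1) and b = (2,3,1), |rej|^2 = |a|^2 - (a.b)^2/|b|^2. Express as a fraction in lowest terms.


|a|^2 = 3^2 + 3^2 + (-1)^2 = 19
|b|^2 = 2^2 + 3^2 + 1^2 = 14
a . b = 3*2 + 3*3 + (-1)*1 = 14
(a.b)^2 = 14^2 = 196
|rej|^2 = 19 - 196/14
= (266 - 196)/14
= 70/14
In lowest terms: 5/1


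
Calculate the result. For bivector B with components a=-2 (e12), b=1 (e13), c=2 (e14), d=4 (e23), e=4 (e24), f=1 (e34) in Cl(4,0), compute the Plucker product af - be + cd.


Plucker relation: af - be + cd
a*f = (-2)*1 = -2
b*e = 1*4 = 4
c*d = 2*4 = 8
af - be + cd = -2 - 4 + 8
= 2


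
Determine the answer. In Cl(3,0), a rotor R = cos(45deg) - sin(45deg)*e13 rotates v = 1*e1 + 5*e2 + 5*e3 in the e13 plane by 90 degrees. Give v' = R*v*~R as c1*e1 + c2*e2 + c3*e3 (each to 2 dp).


Rotor R = cos(45deg) - sin(45deg)*e13
Rotation angle theta = 2 * 45 = 90 degrees in the e13 plane (e1 -> e3).
The component perpendicular to the plane (e2) is invariant: v'_2 = v2 = 5.00
cos(90deg) = 0.0000, sin(90deg) = 1.0000
v'_1 = v1*cos(theta) - v3*sin(theta) = 1*0.0000 - 5*1.0000 = -5.00
v'_3 = v1*sin(theta) + v3*cos(theta) = 1*1.0000 + 5*0.0000 = 1.00
v' = -5.00*e1 + 5.00*e2 + 1.00*e3


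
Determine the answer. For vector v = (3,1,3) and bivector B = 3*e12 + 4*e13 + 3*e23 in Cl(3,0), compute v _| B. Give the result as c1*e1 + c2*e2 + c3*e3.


Left contraction v _| B = <vB>_1 (grade-1 part of the geometric product vB).
Using e1_|e12 = e2, e2_|e12 = -e1, e1_|e13 = e3, e3_|e13 = -e1, e2_|e23 = e3, e3_|e23 = -e2:
e1 coeff: -v2*b12 - v3*b13 = -(1)*(3) - (3)*(4) = -15
e2 coeff: v1*b12 - v3*b23 = (3)*(3) - (3)*(3) = 0
e3 coeff: v1*b13 + v2*b23 = (3)*(4) + (1)*(3) = 15
v _| B = -15*e1 + 0*e2 + 15*e3


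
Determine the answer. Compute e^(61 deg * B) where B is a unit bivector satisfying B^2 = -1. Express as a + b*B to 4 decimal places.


For a unit bivector B with B^2 = -1, the exponential series gives
e^(theta*B) = cos(theta) + sin(theta)*B (the GA analogue of Euler's formula).
theta = 61 degrees = 1.064651 rad
cos(61 deg) = 0.4848
sin(61 deg) = 0.8746
exp(theta*B) = 0.4848 + 0.8746*B


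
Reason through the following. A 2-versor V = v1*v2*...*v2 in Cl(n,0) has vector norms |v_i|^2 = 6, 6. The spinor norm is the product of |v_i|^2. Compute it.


Spinor norm N(V) = |v1|^2 * |v2|^2 * ... * |v2|^2
= 6 * 6
Running product: 6, 36
N(V) = 36


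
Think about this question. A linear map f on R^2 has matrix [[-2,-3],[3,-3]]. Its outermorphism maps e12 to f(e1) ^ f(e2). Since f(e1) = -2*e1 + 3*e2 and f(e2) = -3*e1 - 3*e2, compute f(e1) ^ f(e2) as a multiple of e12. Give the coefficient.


The outermorphism of a linear map f sends e1^e2 to f(e1)^f(e2).
f(e1) = -2*e1 + 3*e2
f(e2) = -3*e1 - 3*e2
f(e1) ^ f(e2) = (-2*e1 + 3*e2) ^ (-3*e1 - 3*e2)
= (-2)*(-3)*e12 + 3*(-3)*e21
= (6 - (-9))*e12
= 15*e12
Coefficient = 15


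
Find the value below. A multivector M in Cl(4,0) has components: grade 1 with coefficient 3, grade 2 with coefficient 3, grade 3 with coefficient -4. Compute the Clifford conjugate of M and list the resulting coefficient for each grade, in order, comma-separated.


Clifford conjugate sign for grade k: (-1)^(k(k+1)/2)
Grade 1: (-1)^(1*2/2) = (-1)^1 = -1, coeff 3 -> -3
Grade 2: (-1)^(2*3/2) = (-1)^3 = -1, coeff 3 -> -3
Grade 3: (-1)^(3*4/2) = (-1)^6 = 1, coeff -4 -> -4
Conjugated coefficients: -3, -3, -4


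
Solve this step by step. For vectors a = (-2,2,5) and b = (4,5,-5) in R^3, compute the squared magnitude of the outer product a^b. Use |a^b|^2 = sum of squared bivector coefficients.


a wedge b = (a1*b2 - a2*b1)*e12 + (a1*b3 - a3*b1)*e13 + (a2*b3 - a3*b2)*e23
e12 coeff: (-2)*5 - 2*4 = -10 - 8 = -18
e13 coeff: (-2)*(-5) - 5*4 = 10 - 20 = -10
e23 coeff: 2*(-5) - 5*5 = -10 - 25 = -35
|a wedge b|^2 = (-18)^2 + (-10)^2 + (-35)^2
= 324 + 100 + 1225
= 1649


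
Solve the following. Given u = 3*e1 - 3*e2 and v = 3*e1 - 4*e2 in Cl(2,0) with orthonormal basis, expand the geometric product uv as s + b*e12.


Expand: (3*e1 - 3*e2)(3*e1 - 4*e2)
= 3*3*e1e1 + 3*(-4)*e1e2 + (-3)*3*e2e1 + (-3)*(-4)*e2e2
Using e1^2 = e2^2 = 1, e2e1 = -e1e2:
Scalar part s = 3*3 + (-3)*(-4) = 9 + 12 = 21
Bivector part b = 3*(-4) - (-3)*3 = -12 - (-9) = -3
uv = 21 - 3*e12


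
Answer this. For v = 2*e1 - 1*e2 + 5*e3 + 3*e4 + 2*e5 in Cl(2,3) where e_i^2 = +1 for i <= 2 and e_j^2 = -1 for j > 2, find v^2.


v^2 = sum of c_i^2 * e_i^2
Positive signature terms (e_i^2 = +1): 2^2 + (-1)^2 = 5
Negative signature terms (e_j^2 = -1): 5^2 + 3^2 + 2^2 = 38
v^2 = 5 - 38 = -33


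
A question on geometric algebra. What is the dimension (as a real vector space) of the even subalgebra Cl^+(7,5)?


Even subalgebra dimension = 2^(n-1)
n = 7 + 5 = 12
2^(12 - 1) = 2^11 = 2048
Verification: sum of C(12,k) for even k = 1 + 66 + 495 + 924 + 495 + 66 + 1 = 2048
Result = 2048


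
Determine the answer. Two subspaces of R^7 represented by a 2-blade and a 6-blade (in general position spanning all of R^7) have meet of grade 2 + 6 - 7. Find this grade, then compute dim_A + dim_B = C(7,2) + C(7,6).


Meet grade = grade(A) + grade(B) - n
= 2 + 6 - 7 = 1
C(7,2) = 21
C(7,6) = 7
dim_A + dim_B = 21 + 7 = 28


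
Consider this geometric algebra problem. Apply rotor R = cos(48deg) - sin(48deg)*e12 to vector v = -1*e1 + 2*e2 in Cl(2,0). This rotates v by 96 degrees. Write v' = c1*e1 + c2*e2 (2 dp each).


Rotor R = cos(48deg) - sin(48deg)*e12
Rotation angle theta = 2 * 48 = 96 degrees
v' = R*v*~R rotates v by theta.
cos(96deg) = -0.1045, sin(96deg) = 0.9945
v'_1 = -1*cos(96deg) - 2*sin(96deg)
= -1*(-0.1045) - 2*0.9945
= -1.88
v'_2 = -1*sin(96deg) + 2*cos(96deg)
= -1*0.9945 + 2*(-0.1045)
= -1.20
v' = -1.88*e1 - 1.20*e2


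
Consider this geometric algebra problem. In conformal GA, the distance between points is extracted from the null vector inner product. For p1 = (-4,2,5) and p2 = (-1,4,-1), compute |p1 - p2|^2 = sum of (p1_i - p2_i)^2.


p1 - p2 = (-3, -2, 6)
|p1 - p2|^2 = (-3)^2 + (-2)^2 + 6^2
= 9 + 4 + 36
= 49


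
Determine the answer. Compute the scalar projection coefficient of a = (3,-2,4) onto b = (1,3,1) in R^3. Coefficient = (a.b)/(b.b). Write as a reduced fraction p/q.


Projection coefficient = (a . b) / (b . b)
a . b = 3*1 + (-2)*3 + 4*1
= 3 + (-6) + 4 = 1
b . b = 1^2 + 3^2 + 1^2
= 1 + 9 + 1 = 11
Coefficient = 1/11
In lowest terms: 1/11


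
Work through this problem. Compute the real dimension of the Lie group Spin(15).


Spin(n) double-covers SO(n); both have Lie algebra so(n) of dimension n(n-1)/2.
n = 15
n(n-1) = 15 * 14 = 210
dim Spin(15) = 210/2 = 105


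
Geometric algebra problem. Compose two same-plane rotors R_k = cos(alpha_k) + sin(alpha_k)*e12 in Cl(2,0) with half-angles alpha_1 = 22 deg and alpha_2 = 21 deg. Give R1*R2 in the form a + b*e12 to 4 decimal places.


Same-plane rotors commute and their half-angles add:
R1*R2 = cos(a1 + a2) + sin(a1 + a2)*e12.
a1 + a2 = 22 + 21 = 43 deg
cos(43 deg) = 0.7314
sin(43 deg) = 0.6820
R1*R2 = 0.7314 + 0.6820*e12


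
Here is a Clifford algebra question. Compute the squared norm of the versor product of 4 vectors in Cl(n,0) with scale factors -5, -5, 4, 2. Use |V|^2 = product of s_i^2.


Each vector v_i has |v_i|^2 = s_i^2
Squared scales: (-5)^2 = 25, (-5)^2 = 25, 4^2 = 16, 2^2 = 4
|V|^2 = 25 * 25 * 16 * 4
= 40000


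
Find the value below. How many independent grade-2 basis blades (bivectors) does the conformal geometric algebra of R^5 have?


The conformal model of R^5 uses Cl(6,1) with m = 5 + 2 = 7 generators.
Number of grade-2 blades = C(m, 2) = C(7, 2)
= 7*6/2 = 21


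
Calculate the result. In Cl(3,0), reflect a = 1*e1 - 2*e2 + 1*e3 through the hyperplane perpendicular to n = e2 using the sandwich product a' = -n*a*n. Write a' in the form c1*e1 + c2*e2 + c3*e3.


Reflection formula: a' = -n*a*n, with n = e2 (unit vector, n^2 = 1).
For reflection through hyperplane perp to e2:
The component along e2 flips sign, others stay.
a = (1, -2, 1)
a' = (1, 2, 1)
a' = 1*e1 + 2*e2 + 1*e3


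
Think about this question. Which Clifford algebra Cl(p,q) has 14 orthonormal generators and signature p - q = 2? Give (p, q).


We need p + q = 14 and p - q = 2.
Adding: 2p = 14 + 2 = 16, so p = 8.
Then q = 14 - 8 = 6.
(p, q) = (8, 6)


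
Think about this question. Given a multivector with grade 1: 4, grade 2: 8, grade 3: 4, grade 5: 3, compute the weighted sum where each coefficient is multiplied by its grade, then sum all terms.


Grade-weighted sum = sum of grade_k * coefficient_k
1*4 = 4
2*8 = 16
3*4 = 12
5*3 = 15
Total = 4 + 16 + 12 + 15 = 47


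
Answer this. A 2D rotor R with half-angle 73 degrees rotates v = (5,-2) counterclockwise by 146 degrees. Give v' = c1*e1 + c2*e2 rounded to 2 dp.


Rotor R = cos(73deg) - sin(73deg)*e12
Rotation angle theta = 2 * 73 = 146 degrees
v' = R*v*~R rotates v by theta.
cos(146deg) = -0.8290, sin(146deg) = 0.5592
v'_1 = 5*cos(146deg) - (-2)*sin(146deg)
= 5*(-0.8290) - (-2)*0.5592
= -3.03
v'_2 = 5*sin(146deg) + (-2)*cos(146deg)
= 5*0.5592 + (-2)*(-0.8290)
= 4.45
v' = -3.03*e1 + 4.45*e2


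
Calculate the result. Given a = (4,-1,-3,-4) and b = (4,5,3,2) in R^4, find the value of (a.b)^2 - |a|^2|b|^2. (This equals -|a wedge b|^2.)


a . b = 4*4 + (-1)*5 + (-3)*3 + (-4)*2
= 16 + (-5) + (-9) + (-8) = -6
|a|^2 = 4^2 + (-1)^2 + (-3)^2 + (-4)^2 = 42
|b|^2 = 4^2 + 5^2 + 3^2 + 2^2 = 54
(a.b)^2 = (-6)^2 = 36
|a|^2 * |b|^2 = 42 * 54 = 2268
Result = 36 - 2268 = -2232


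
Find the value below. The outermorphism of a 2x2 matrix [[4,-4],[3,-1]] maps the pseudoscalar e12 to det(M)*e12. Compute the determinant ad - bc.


The outermorphism of a linear map f sends e1^e2 to f(e1)^f(e2).
f(e1) = 4*e1 + 3*e2
f(e2) = -4*e1 - 1*e2
f(e1) ^ f(e2) = (4*e1 + 3*e2) ^ (-4*e1 - 1*e2)
= 4*(-1)*e12 + 3*(-4)*e21
= (-4 - (-12))*e12
= 8*e12
Coefficient = 8


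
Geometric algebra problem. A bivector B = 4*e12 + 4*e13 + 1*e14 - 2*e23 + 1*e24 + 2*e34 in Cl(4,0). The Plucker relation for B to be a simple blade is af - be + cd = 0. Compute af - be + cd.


Plucker relation: af - be + cd
a*f = 4*2 = 8
b*e = 4*1 = 4
c*d = 1*(-2) = -2
af - be + cd = 8 - 4 + (-2)
= 2


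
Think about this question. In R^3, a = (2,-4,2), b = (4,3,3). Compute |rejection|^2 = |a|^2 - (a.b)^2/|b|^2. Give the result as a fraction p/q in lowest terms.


|a|^2 = 2^2 + (-4)^2 + 2^2 = 24
|b|^2 = 4^2 + 3^2 + 3^2 = 34
a . b = 2*4 + (-4)*3 + 2*3 = 2
(a.b)^2 = 2^2 = 4
|rej|^2 = 24 - 4/34
= (816 - 4)/34
= 812/34
In lowest terms: 406/17


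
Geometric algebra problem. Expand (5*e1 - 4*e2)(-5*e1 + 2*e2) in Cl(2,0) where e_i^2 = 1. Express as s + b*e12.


Expand: (5*e1 - 4*e2)(-5*e1 + 2*e2)
= 5*(-5)*e1e1 + 5*2*e1e2 + (-4)*(-5)*e2e1 + (-4)*2*e2e2
Using e1^2 = e2^2 = 1, e2e1 = -e1e2:
Scalar part s = 5*(-5) + (-4)*2 = -25 + (-8) = -33
Bivector part b = 5*2 - (-4)*(-5) = 10 - 20 = -10
uv = -33 - 10*e12


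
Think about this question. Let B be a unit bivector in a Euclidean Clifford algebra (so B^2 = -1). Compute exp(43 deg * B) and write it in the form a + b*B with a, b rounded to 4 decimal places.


For a unit bivector B with B^2 = -1, the exponential series gives
e^(theta*B) = cos(theta) + sin(theta)*B (the GA analogue of Euler's formula).
theta = 43 degrees = 0.750492 rad
cos(43 deg) = 0.7314
sin(43 deg) = 0.6820
exp(theta*B) = 0.7314 + 0.6820*B


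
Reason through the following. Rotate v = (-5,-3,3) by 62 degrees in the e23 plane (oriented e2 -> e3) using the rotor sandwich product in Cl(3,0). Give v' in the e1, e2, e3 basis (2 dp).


Rotor R = cos(31deg) - sin(31deg)*e23
Rotation angle theta = 2 * 31 = 62 degrees in the e23 plane (e2 -> e3).
The component perpendicular to the plane (e1) is invariant: v'_1 = v1 = -5.00
cos(62deg) = 0.4695, sin(62deg) = 0.8829
v'_2 = v2*cos(theta) - v3*sin(theta) = -3*0.4695 - 3*0.8829 = -4.06
v'_3 = v2*sin(theta) + v3*cos(theta) = -3*0.8829 + 3*0.4695 = -1.24
v' = -5.00*e1 - 4.06*e2 - 1.24*e3


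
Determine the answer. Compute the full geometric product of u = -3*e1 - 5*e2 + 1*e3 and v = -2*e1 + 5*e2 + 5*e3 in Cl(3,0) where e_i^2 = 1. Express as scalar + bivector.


In Cl(3,0): e_i^2 = 1, e_ie_j = -e_je_i for i != j.
Scalar part = u . v = (-3)*(-2) + (-5)*5 + 1*5
= 6 + (-25) + 5 = -14
e12 coeff = (-3)*5 - (-5)*(-2) = -15 - 10 = -25
e13 coeff = (-3)*5 - 1*(-2) = -15 - (-2) = -13
e23 coeff = (-5)*5 - 1*5 = -25 - 5 = -30
uv = -14 - 25*e12 - 13*e13 - 30*e23


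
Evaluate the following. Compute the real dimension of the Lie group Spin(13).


Spin(n) double-covers SO(n); both have Lie algebra so(n) of dimension n(n-1)/2.
n = 13
n(n-1) = 13 * 12 = 156
dim Spin(13) = 156/2 = 78


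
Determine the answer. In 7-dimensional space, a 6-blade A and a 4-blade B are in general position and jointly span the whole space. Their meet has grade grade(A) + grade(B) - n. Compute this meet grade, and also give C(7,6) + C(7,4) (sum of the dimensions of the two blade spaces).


Meet grade = grade(A) + grade(B) - n
= 6 + 4 - 7 = 3
C(7,6) = 7
C(7,4) = 35
dim_A + dim_B = 7 + 35 = 42


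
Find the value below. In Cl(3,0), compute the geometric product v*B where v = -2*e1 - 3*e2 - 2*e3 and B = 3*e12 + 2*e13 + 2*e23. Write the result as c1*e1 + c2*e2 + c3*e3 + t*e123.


vB has grade-1 (vector) and grade-3 (trivector) parts: vB = (v _| B) + (v ^ B).
Vector part <vB>_1:
  e1: -v2*b12 - v3*b13 = -(-3)*(3) - (-2)*(2) = 13
  e2: v1*b12 - v3*b23 = (-2)*(3) - (-2)*(2) = -2
  e3: v1*b13 + v2*b23 = (-2)*(2) + (-3)*(2) = -10
Trivector part <vB>_3:
  e123: v1*b23 - v2*b13 + v3*b12 = (-2)*(2) - (-3)*(2) + (-2)*(3) = -4
vB = 13*e1 - 2*e2 - 10*e3 - 4*e123


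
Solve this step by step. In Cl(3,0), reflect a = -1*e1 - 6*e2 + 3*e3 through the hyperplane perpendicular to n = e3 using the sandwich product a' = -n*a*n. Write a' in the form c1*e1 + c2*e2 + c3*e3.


Reflection formula: a' = -n*a*n, with n = e3 (unit vector, n^2 = 1).
For reflection through hyperplane perp to e3:
The component along e3 flips sign, others stay.
a = (-1, -6, 3)
a' = (-1, -6, -3)
a' = -1*e1 - 6*e2 - 3*e3


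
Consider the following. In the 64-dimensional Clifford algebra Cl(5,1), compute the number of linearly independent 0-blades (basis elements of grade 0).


Number of grade-k basis blades in Cl(p,q) with n = p + q is C(n, k).
n = 5 + 1 = 6
C(6, 0) = 6! / (0! * 6!)
= 720 / (1 * 720)
= 1


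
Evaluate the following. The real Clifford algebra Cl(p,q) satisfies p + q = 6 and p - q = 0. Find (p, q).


We need p + q = 6 and p - q = 0.
Adding: 2p = 6 + 0 = 6, so p = 3.
Then q = 6 - 3 = 3.
(p, q) = (3, 3)


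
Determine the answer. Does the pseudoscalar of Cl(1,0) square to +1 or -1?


The pseudoscalar I = e1...e_n (product of all n generators) of Cl(p,q) satisfies I^2 = (-1)^(q + n(n-1)/2).
p = 1, q = 0, n = p + q = 1
n(n-1)/2 = 1 * 0 / 2 = 0
Exponent = q + n(n-1)/2 = 0 + 0 = 0
I^2 = (-1)^0 = +1


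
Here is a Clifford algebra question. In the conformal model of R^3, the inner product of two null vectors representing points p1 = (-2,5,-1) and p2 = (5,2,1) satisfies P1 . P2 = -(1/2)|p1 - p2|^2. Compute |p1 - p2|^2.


p1 - p2 = (-7, 3, -2)
|p1 - p2|^2 = (-7)^2 + 3^2 + (-2)^2
= 49 + 9 + 4
= 62


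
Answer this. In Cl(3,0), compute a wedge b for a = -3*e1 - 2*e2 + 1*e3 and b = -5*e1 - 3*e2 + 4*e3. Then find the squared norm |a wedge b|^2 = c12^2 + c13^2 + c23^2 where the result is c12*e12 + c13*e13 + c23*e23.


a wedge b = (a1*b2 - a2*b1)*e12 + (a1*b3 - a3*b1)*e13 + (a2*b3 - a3*b2)*e23
e12 coeff: (-3)*(-3) - (-2)*(-5) = 9 - 10 = -1
e13 coeff: (-3)*4 - 1*(-5) = -12 - (-5) = -7
e23 coeff: (-2)*4 - 1*(-3) = -8 - (-3) = -5
|a wedge b|^2 = (-1)^2 + (-7)^2 + (-5)^2
= 1 + 49 + 25
= 75


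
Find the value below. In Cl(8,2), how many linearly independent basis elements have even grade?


Even subalgebra dimension = 2^(n-1)
n = 8 + 2 = 10
2^(10 - 1) = 2^9 = 512
Verification: sum of C(10,k) for even k = 1 + 45 + 210 + 210 + 45 + 1 = 512
Result = 512


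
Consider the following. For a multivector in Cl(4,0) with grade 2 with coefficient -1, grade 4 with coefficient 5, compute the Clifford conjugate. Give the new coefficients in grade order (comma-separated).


Clifford conjugate sign for grade k: (-1)^(k(k+1)/2)
Grade 2: (-1)^(2*3/2) = (-1)^3 = -1, coeff -1 -> 1
Grade 4: (-1)^(4*5/2) = (-1)^10 = 1, coeff 5 -> 5
Conjugated coefficients: 1, 5


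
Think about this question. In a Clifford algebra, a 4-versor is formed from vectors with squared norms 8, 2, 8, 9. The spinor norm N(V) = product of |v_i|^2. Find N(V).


Spinor norm N(V) = |v1|^2 * |v2|^2 * ... * |v4|^2
= 8 * 2 * 8 * 9
Running product: 8, 16, 128, 1152
N(V) = 1152


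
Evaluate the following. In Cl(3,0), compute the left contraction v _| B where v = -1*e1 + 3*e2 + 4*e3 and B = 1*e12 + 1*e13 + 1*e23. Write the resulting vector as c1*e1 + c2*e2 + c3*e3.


Left contraction v _| B = <vB>_1 (grade-1 part of the geometric product vB).
Using e1_|e12 = e2, e2_|e12 = -e1, e1_|e13 = e3, e3_|e13 = -e1, e2_|e23 = e3, e3_|e23 = -e2:
e1 coeff: -v2*b12 - v3*b13 = -(3)*(1) - (4)*(1) = -7
e2 coeff: v1*b12 - v3*b23 = (-1)*(1) - (4)*(1) = -5
e3 coeff: v1*b13 + v2*b23 = (-1)*(1) + (3)*(1) = 2
v _| B = -7*e1 - 5*e2 + 2*e3


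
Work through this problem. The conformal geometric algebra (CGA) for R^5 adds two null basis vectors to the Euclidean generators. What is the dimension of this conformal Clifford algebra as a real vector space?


The conformal model of R^5 uses Cl(6,1): the 5 Euclidean generators plus two extra orthogonal generators e+ (e+^2 = +1) and e- (e-^2 = -1), from which the null vectors e0, einf are built.
Number of generators m = 5 + 2 = 7.
dim Cl(p,q) = 2^m = 2^7 = 128


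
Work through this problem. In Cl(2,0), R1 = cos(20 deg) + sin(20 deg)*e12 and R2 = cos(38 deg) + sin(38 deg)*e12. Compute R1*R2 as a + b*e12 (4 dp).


Same-plane rotors commute and their half-angles add:
R1*R2 = cos(a1 + a2) + sin(a1 + a2)*e12.
a1 + a2 = 20 + 38 = 58 deg
cos(58 deg) = 0.5299
sin(58 deg) = 0.8480
R1*R2 = 0.5299 + 0.8480*e12
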